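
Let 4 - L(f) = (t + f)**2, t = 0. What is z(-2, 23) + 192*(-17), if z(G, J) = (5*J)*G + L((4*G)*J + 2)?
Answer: -36614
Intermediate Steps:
L(f) = 4 - f**2 (L(f) = 4 - (0 + f)**2 = 4 - f**2)
z(G, J) = 4 - (2 + 4*G*J)**2 + 5*G*J (z(G, J) = (5*J)*G + (4 - ((4*G)*J + 2)**2) = 5*G*J + (4 - (4*G*J + 2)**2) = 5*G*J + (4 - (2 + 4*G*J)**2) = 4 - (2 + 4*G*J)**2 + 5*G*J)
z(-2, 23) + 192*(-17) = -2*23*(-11 - 16*(-2)*23) + 192*(-17) = -2*23*(-11 + 736) - 3264 = -2*23*725 - 3264 = -33350 - 3264 = -36614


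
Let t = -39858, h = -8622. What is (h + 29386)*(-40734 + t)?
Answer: -1673412288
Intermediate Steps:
(h + 29386)*(-40734 + t) = (-8622 + 29386)*(-40734 - 39858) = 20764*(-80592) = -1673412288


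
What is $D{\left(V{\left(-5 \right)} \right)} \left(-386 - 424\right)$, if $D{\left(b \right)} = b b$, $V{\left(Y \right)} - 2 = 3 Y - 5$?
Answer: $-262440$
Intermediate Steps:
$V{\left(Y \right)} = -3 + 3 Y$ ($V{\left(Y \right)} = 2 + \left(3 Y - 5\right) = 2 + \left(-5 + 3 Y\right) = -3 + 3 Y$)
$D{\left(b \right)} = b^{2}$
$D{\left(V{\left(-5 \right)} \right)} \left(-386 - 424\right) = \left(-3 + 3 \left(-5\right)\right)^{2} \left(-386 - 424\right) = \left(-3 - 15\right)^{2} \left(-810\right) = \left(-18\right)^{2} \left(-810\right) = 324 \left(-810\right) = -262440$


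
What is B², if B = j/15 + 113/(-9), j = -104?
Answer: 769129/2025 ≈ 379.82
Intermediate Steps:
B = -877/45 (B = -104/15 + 113/(-9) = -104*1/15 + 113*(-⅑) = -104/15 - 113/9 = -877/45 ≈ -19.489)
B² = (-877/45)² = 769129/2025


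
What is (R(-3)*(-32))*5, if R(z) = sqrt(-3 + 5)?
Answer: -160*sqrt(2) ≈ -226.27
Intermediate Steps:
R(z) = sqrt(2)
(R(-3)*(-32))*5 = (sqrt(2)*(-32))*5 = -32*sqrt(2)*5 = -160*sqrt(2)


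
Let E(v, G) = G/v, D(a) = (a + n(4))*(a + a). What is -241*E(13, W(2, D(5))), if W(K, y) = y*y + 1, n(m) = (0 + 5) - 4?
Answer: -66757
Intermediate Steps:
n(m) = 1 (n(m) = 5 - 4 = 1)
D(a) = 2*a*(1 + a) (D(a) = (a + 1)*(a + a) = (1 + a)*(2*a) = 2*a*(1 + a))
W(K, y) = 1 + y**2 (W(K, y) = y**2 + 1 = 1 + y**2)
-241*E(13, W(2, D(5))) = -241*(1 + (2*5*(1 + 5))**2)/13 = -241*(1 + (2*5*6)**2)/13 = -241*(1 + 60**2)/13 = -241*(1 + 3600)/13 = -867841/13 = -241*277 = -66757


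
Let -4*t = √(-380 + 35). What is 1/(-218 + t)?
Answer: -3488/760729 + 4*I*√345/760729 ≈ -0.0045851 + 9.7665e-5*I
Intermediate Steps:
t = -I*√345/4 (t = -√(-380 + 35)/4 = -I*√345/4 ≈ -4.6435*I)
1/(-218 + t) = 1/(-218 - I*√345/4)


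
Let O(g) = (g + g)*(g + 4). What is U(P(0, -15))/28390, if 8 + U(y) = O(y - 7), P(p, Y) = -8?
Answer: 161/14195 ≈ 0.011342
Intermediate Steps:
O(g) = 2*g*(4 + g) (O(g) = (2*g)*(4 + g) = 2*g*(4 + g))
U(y) = -8 + 2*(-7 + y)*(-3 + y) (U(y) = -8 + 2*(y - 7)*(4 + (y - 7)) = -8 + 2*(-7 + y)*(4 + (-7 + y)) = -8 + 2*(-7 + y)*(-3 + y))
U(P(0, -15))/28390 = (-8 + 2*(-7 - 8)*(-3 - 8))/28390 = (-8 + 2*(-15)*(-11))*(1/28390) = (-8 + 330)*(1/28390) = 322*(1/28390) = 161/14195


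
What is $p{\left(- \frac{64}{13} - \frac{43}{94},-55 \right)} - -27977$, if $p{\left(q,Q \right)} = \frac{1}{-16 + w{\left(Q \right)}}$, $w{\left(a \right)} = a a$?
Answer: $\frac{84182794}{3009} \approx 27977.0$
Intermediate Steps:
$w{\left(a \right)} = a^{2}$
$p{\left(q,Q \right)} = \frac{1}{-16 + Q^{2}}$
$p{\left(- \frac{64}{13} - \frac{43}{94},-55 \right)} - -27977 = \frac{1}{-16 + \left(-55\right)^{2}} - -27977 = \frac{1}{-16 + 3025} + 27977 = \frac{1}{3009} + 27977 = \frac{84182794}{3009}$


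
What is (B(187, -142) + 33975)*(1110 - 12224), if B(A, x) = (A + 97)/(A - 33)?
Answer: -29076635738/77 ≈ -3.7762e+8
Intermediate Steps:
B(A, x) = (97 + A)/(-33 + A)
(B(187, -142) + 33975)*(1110 - 12224) = ((97 + 187)/(-33 + 187) + 33975)*(1110 - 12224) = (284/154 + 33975)*(-11114) = ((1/154)*284 + 33975)*(-11114) = (142/77 + 33975)*(-11114) = (2616217/77)*(-11114) = -29076635738/77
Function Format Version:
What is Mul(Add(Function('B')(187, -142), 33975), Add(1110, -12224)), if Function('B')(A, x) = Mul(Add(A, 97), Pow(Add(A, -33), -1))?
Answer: Rational(-29076635738, 77) ≈ -3.7762e+8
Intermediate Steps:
Function('B')(A, x) = Mul(Pow(Add(-33, A), -1), Add(97, A)) (Function('B')(A, x) = Mul(Add(97, A), Pow(Add(-33, A), -1)) = Mul(Pow(Add(-33, A), -1), Add(97, A)))
Mul(Add(Function('B')(187, -142), 33975), Add(1110, -12224)) = Mul(Add(Mul(Pow(Add(-33, 187), -1), Add(97, 187)), 33975), Add(1110, -12224)) = Mul(Add(Mul(Pow(154, -1), 284), 33975), -11114) = Mul(Add(Mul(Rational(1, 154), 284), 33975), -11114) = Mul(Add(Rational(142, 77), 33975), -11114) = Mul(Rational(2616217, 77), -11114) = Rational(-29076635738, 77)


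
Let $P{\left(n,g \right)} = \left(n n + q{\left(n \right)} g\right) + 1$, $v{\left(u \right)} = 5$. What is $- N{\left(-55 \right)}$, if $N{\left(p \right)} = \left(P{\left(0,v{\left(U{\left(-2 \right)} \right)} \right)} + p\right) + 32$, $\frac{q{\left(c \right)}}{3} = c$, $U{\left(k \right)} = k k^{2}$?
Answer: $22$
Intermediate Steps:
$U{\left(k \right)} = k^{3}$
$q{\left(c \right)} = 3 c$
$P{\left(n,g \right)} = 1 + n^{2} + 3 g n$ ($P{\left(n,g \right)} = \left(n n + 3 n g\right) + 1 = \left(n^{2} + 3 g n\right) + 1 = 1 + n^{2} + 3 g n$)
$N{\left(p \right)} = 33 + p$ ($N{\left(p \right)} = \left(\left(1 + 0^{2} + 3 \cdot 5 \cdot 0\right) + p\right) + 32 = \left(\left(1 + 0 + 0\right) + p\right) + 32 = \left(1 + p\right) + 32 = 33 + p$)
$- N{\left(-55 \right)} = - (33 - 55) = \left(-1\right) \left(-22\right) = 22$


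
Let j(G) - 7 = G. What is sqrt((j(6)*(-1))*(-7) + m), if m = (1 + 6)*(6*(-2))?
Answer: sqrt(7) ≈ 2.6458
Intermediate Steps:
j(G) = 7 + G
m = -84 (m = 7*(-12) = -84)
sqrt((j(6)*(-1))*(-7) + m) = sqrt(((7 + 6)*(-1))*(-7) - 84) = sqrt((13*(-1))*(-7) - 84) = sqrt(-13*(-7) - 84) = sqrt(91 - 84) = sqrt(7)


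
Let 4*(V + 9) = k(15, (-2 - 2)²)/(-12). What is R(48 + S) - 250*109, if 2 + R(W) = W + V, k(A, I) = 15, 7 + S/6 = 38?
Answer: -432437/16 ≈ -27027.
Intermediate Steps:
S = 186 (S = -42 + 6*38 = -42 + 228 = 186)
V = -149/16 (V = -9 + (15/(-12))/4 = -9 + (15*(-1/12))/4 = -9 + (¼)*(-5/4) = -9 - 5/16 = -149/16 ≈ -9.3125)
R(W) = -181/16 + W (R(W) = -2 + (W - 149/16) = -2 + (-149/16 + W) = -181/16 + W)
R(48 + S) - 250*109 = (-181/16 + (48 + 186)) - 250*109 = (-181/16 + 234) - 27250 = 3563/16 - 27250 = -432437/16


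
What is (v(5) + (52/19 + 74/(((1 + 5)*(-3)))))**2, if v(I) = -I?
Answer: 1188100/29241 ≈ 40.631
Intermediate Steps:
(v(5) + (52/19 + 74/(((1 + 5)*(-3)))))**2 = (-1*5 + (52/19 + 74/(((1 + 5)*(-3)))))**2 = (-5 + (52*(1/19) + 74/((6*(-3)))))**2 = (-5 + (52/19 + 74/(-18)))**2 = (-5 + (52/19 + 74*(-1/18)))**2 = (-5 + (52/19 - 37/9))**2 = (-5 - 235/171)**2 = (-1090/171)**2 = 1188100/29241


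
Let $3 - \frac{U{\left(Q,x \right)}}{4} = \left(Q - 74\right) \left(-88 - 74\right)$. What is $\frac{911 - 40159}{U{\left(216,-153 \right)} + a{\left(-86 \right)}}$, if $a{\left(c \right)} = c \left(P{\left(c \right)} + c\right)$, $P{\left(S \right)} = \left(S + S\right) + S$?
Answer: $- \frac{9812}{30403} \approx -0.32273$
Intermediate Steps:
$P{\left(S \right)} = 3 S$ ($P{\left(S \right)} = 2 S + S = 3 S$)
$a{\left(c \right)} = 4 c^{2}$ ($a{\left(c \right)} = c \left(3 c + c\right) = c 4 c = 4 c^{2}$)
$U{\left(Q,x \right)} = -47940 + 648 Q$ ($U{\left(Q,x \right)} = 12 - 4 \left(Q - 74\right) \left(-88 - 74\right) = 12 - 4 \left(-74 + Q\right) \left(-162\right) = 12 - 4 \left(11988 - 162 Q\right) = 12 + \left(-47952 + 648 Q\right) = -47940 + 648 Q$)
$\frac{911 - 40159}{U{\left(216,-153 \right)} + a{\left(-86 \right)}} = \frac{911 - 40159}{\left(-47940 + 648 \cdot 216\right) + 4 \left(-86\right)^{2}} = - \frac{39248}{\left(-47940 + 139968\right) + 4 \cdot 7396} = - \frac{39248}{92028 + 29584} = - \frac{39248}{121612} = \left(-39248\right) \frac{1}{121612} = - \frac{9812}{30403}$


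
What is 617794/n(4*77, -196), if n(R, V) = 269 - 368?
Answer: -617794/99 ≈ -6240.3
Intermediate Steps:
n(R, V) = -99
617794/n(4*77, -196) = 617794/(-99) = 617794*(-1/99) = -617794/99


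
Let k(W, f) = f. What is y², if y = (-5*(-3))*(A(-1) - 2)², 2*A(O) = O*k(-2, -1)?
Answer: 18225/16 ≈ 1139.1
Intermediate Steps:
A(O) = -O/2 (A(O) = (O*(-1))/2 = (-O)/2 = -O/2)
y = 135/4 (y = (-5*(-3))*(-½*(-1) - 2)² = 15*(½ - 2)² = 15*(-3/2)² = 15*(9/4) = 135/4 ≈ 33.750)
y² = (135/4)² = 18225/16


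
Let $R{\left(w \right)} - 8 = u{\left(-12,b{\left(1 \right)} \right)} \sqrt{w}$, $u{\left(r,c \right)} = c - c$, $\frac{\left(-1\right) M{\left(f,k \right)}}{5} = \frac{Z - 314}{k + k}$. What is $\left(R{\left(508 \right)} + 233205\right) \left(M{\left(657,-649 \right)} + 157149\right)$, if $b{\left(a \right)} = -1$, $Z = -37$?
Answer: $\frac{47570238989811}{1298} \approx 3.6649 \cdot 10^{10}$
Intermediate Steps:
$M{\left(f,k \right)} = \frac{1755}{2 k}$ ($M{\left(f,k \right)} = - 5 \frac{-37 - 314}{k + k} = - 5 \left(- \frac{351}{2 k}\right) = \frac{1755}{2 k}$)
$u{\left(r,c \right)} = 0$
$R{\left(w \right)} = 8$ ($R{\left(w \right)} = 8 + 0 \sqrt{w} = 8 + 0 = 8$)
$\left(R{\left(508 \right)} + 233205\right) \left(M{\left(657,-649 \right)} + 157149\right) = \left(8 + 233205\right) \left(\frac{1755}{2 \left(-649\right)} + 157149\right) = 233213 \left(\frac{1755}{2} \left(- \frac{1}{649}\right) + 157149\right) = 233213 \left(- \frac{1755}{1298} + 157149\right) = 233213 \cdot \frac{203977647}{1298} = \frac{47570238989811}{1298}$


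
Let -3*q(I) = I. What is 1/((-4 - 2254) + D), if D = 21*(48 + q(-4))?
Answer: -1/1222 ≈ -0.00081833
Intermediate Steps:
q(I) = -I/3
D = 1036 (D = 21*(48 - ⅓*(-4)) = 21*(48 + 4/3) = 21*(148/3) = 1036)
1/((-4 - 2254) + D) = 1/((-4 - 2254) + 1036) = 1/(-2258 + 1036) = 1/(-1222) = -1/1222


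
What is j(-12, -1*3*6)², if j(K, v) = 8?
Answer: 64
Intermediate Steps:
j(-12, -1*3*6)² = 8² = 64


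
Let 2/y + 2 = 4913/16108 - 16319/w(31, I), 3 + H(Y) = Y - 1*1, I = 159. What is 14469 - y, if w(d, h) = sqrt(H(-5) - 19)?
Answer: 249947607031278113727/17274698114943739 + 4234252808816*I*sqrt(7)/17274698114943739 ≈ 14469.0 + 0.00064851*I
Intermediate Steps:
H(Y) = -4 + Y (H(Y) = -3 + (Y - 1*1) = -3 + (Y - 1) = -3 + (-1 + Y) = -4 + Y)
w(d, h) = 2*I*sqrt(7) (w(d, h) = sqrt((-4 - 5) - 19) = sqrt(-9 - 19) = sqrt(-28) = 2*I*sqrt(7))
y = 2/(-27303/16108 + 16319*I*sqrt(7)/14) (y = 2/(-2 + (4913/16108 - 16319*(-I*sqrt(7)/14))) = 2/(-2 + (4913*(1/16108) - (-16319)*I*sqrt(7)/14)) = 2/(-2 + (4913/16108 + 16319*I*sqrt(7)/14)) = 2/(-27303/16108 + 16319*I*sqrt(7)/14) ≈ -3.5643e-7 - 0.00064851*I)
14469 - y = 14469 - (-32216)*sqrt(7)/(-131433226*I + 27303*sqrt(7)) = 14469 + 32216*sqrt(7)/(-131433226*I + 27303*sqrt(7))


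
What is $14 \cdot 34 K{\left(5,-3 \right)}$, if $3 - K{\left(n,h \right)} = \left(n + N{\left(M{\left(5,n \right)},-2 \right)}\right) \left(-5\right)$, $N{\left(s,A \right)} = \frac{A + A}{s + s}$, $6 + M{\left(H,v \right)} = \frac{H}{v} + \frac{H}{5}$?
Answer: $14518$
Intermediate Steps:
$M{\left(H,v \right)} = -6 + \frac{H}{5} + \frac{H}{v}$ ($M{\left(H,v \right)} = -6 + \left(\frac{H}{v} + \frac{H}{5}\right) = -6 + \left(\frac{H}{5} + \frac{H}{v}\right) = -6 + \frac{H}{5} + \frac{H}{v}$)
$N{\left(s,A \right)} = \frac{A}{s}$ ($N{\left(s,A \right)} = \frac{2 A}{2 s} = 2 A \frac{1}{2 s} = \frac{A}{s}$)
$K{\left(n,h \right)} = 3 - \frac{10}{-5 + \frac{5}{n}} + 5 n$ ($K{\left(n,h \right)} = 3 - \left(n - \frac{2}{-6 + \frac{1}{5} \cdot 5 + \frac{5}{n}}\right) \left(-5\right) = 3 - \left(n - \frac{2}{-6 + 1 + \frac{5}{n}}\right) \left(-5\right) = 3 - \left(n - \frac{2}{-5 + \frac{5}{n}}\right) \left(-5\right) = 3 - \left(- 5 n + \frac{10}{-5 + \frac{5}{n}}\right) = 3 + \left(- \frac{10}{-5 + \frac{5}{n}} + 5 n\right) = 3 - \frac{10}{-5 + \frac{5}{n}} + 5 n$)
$14 \cdot 34 K{\left(5,-3 \right)} = 14 \cdot 34 \frac{-3 + 5 \cdot 5^{2}}{-1 + 5} = 476 \frac{-3 + 5 \cdot 25}{4} = 476 \frac{-3 + 125}{4} = 476 \cdot \frac{1}{4} \cdot 122 = 476 \cdot \frac{61}{2} = 14518$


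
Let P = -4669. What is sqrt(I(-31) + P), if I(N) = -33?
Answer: I*sqrt(4702) ≈ 68.571*I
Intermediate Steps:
sqrt(I(-31) + P) = sqrt(-33 - 4669) = sqrt(-4702) = I*sqrt(4702)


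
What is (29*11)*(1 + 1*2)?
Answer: 957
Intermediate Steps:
(29*11)*(1 + 1*2) = 319*(1 + 2) = 319*3 = 957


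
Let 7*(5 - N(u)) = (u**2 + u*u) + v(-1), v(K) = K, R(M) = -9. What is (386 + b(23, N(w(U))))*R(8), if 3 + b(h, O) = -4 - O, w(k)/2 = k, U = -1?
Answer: -3375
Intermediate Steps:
w(k) = 2*k
N(u) = 36/7 - 2*u**2/7 (N(u) = 5 - ((u**2 + u*u) - 1)/7 = 5 - ((u**2 + u**2) - 1)/7 = 5 - (2*u**2 - 1)/7 = 5 - (-1 + 2*u**2)/7 = 5 + (1/7 - 2*u**2/7) = 36/7 - 2*u**2/7)
b(h, O) = -7 - O (b(h, O) = -3 + (-4 - O) = -7 - O)
(386 + b(23, N(w(U))))*R(8) = (386 + (-7 - (36/7 - 2*(2*(-1))**2/7)))*(-9) = (386 + (-7 - (36/7 - 2/7*(-2)**2)))*(-9) = (386 + (-7 - (36/7 - 2/7*4)))*(-9) = (386 + (-7 - (36/7 - 8/7)))*(-9) = (386 + (-7 - 1*4))*(-9) = (386 + (-7 - 4))*(-9) = (386 - 11)*(-9) = 375*(-9) = -3375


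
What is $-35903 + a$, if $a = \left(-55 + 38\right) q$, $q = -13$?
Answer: $-35682$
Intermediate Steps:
$a = 221$ ($a = \left(-55 + 38\right) \left(-13\right) = \left(-17\right) \left(-13\right) = 221$)
$-35903 + a = -35903 + 221 = -35682$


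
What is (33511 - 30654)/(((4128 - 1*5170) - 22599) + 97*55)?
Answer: -2857/18306 ≈ -0.15607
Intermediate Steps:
(33511 - 30654)/(((4128 - 1*5170) - 22599) + 97*55) = 2857/(((4128 - 5170) - 22599) + 5335) = 2857/((-1042 - 22599) + 5335) = 2857/(-23641 + 5335) = 2857/(-18306) = 2857*(-1/18306) = -2857/18306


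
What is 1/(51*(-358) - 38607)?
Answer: -1/56865 ≈ -1.7586e-5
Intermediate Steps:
1/(51*(-358) - 38607) = 1/(-18258 - 38607) = 1/(-56865) = -1/56865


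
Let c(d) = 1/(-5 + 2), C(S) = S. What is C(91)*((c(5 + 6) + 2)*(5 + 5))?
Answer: 4550/3 ≈ 1516.7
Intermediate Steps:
c(d) = -⅓ (c(d) = 1/(-3) = -⅓)
C(91)*((c(5 + 6) + 2)*(5 + 5)) = 91*((-⅓ + 2)*(5 + 5)) = 91*((5/3)*10) = 91*(50/3) = 4550/3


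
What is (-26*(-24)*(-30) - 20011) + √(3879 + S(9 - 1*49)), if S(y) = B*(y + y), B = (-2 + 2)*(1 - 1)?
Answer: -38731 + 3*√431 ≈ -38669.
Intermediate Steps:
B = 0 (B = 0*0 = 0)
S(y) = 0 (S(y) = 0*(y + y) = 0*(2*y) = 0)
(-26*(-24)*(-30) - 20011) + √(3879 + S(9 - 1*49)) = (-26*(-24)*(-30) - 20011) + √(3879 + 0) = (624*(-30) - 20011) + √3879 = (-18720 - 20011) + 3*√431 = -38731 + 3*√431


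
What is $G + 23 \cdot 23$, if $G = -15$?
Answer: $514$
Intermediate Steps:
$G + 23 \cdot 23 = -15 + 23 \cdot 23 = -15 + 529 = 514$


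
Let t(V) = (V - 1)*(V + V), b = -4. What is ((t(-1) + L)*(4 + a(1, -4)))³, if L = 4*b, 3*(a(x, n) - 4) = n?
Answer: -512000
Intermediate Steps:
a(x, n) = 4 + n/3
L = -16 (L = 4*(-4) = -16)
t(V) = 2*V*(-1 + V) (t(V) = (-1 + V)*(2*V) = 2*V*(-1 + V))
((t(-1) + L)*(4 + a(1, -4)))³ = ((2*(-1)*(-1 - 1) - 16)*(4 + (4 + (⅓)*(-4))))³ = ((2*(-1)*(-2) - 16)*(4 + (4 - 4/3)))³ = ((4 - 16)*(4 + 8/3))³ = (-12*20/3)³ = (-80)³ = -512000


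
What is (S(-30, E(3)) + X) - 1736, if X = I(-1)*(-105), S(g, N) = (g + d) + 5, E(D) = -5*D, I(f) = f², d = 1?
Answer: -1865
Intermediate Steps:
S(g, N) = 6 + g (S(g, N) = (g + 1) + 5 = (1 + g) + 5 = 6 + g)
X = -105 (X = (-1)²*(-105) = 1*(-105) = -105)
(S(-30, E(3)) + X) - 1736 = ((6 - 30) - 105) - 1736 = (-24 - 105) - 1736 = -129 - 1736 = -1865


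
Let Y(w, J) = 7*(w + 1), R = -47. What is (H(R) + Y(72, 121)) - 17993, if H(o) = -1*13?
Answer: -17495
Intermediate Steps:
H(o) = -13
Y(w, J) = 7 + 7*w (Y(w, J) = 7*(1 + w) = 7 + 7*w)
(H(R) + Y(72, 121)) - 17993 = (-13 + (7 + 7*72)) - 17993 = (-13 + (7 + 504)) - 17993 = (-13 + 511) - 17993 = 498 - 17993 = -17495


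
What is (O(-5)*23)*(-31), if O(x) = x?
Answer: 3565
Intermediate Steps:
(O(-5)*23)*(-31) = -5*23*(-31) = -115*(-31) = 3565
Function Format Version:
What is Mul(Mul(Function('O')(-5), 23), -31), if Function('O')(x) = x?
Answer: 3565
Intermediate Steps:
Mul(Mul(Function('O')(-5), 23), -31) = Mul(Mul(-5, 23), -31) = Mul(-115, -31) = 3565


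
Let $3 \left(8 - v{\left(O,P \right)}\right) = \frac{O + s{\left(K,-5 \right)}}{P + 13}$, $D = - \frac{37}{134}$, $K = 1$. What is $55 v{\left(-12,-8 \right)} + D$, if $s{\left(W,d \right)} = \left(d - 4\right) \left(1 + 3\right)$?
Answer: $\frac{82507}{134} \approx 615.72$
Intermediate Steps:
$s{\left(W,d \right)} = -16 + 4 d$ ($s{\left(W,d \right)} = \left(-4 + d\right) 4 = -16 + 4 d$)
$D = - \frac{37}{134}$ ($D = \left(-37\right) \frac{1}{134} = - \frac{37}{134} \approx -0.27612$)
$v{\left(O,P \right)} = 8 - \frac{-36 + O}{3 \left(13 + P\right)}$ ($v{\left(O,P \right)} = 8 - \frac{\left(O + \left(-16 + 4 \left(-5\right)\right)\right) \frac{1}{P + 13}}{3} = 8 - \frac{\left(O - 36\right) \frac{1}{13 + P}}{3} = 8 - \frac{\left(-36 + O\right) \frac{1}{13 + P}}{3} = 8 - \frac{\frac{1}{13 + P} \left(-36 + O\right)}{3} = 8 - \frac{-36 + O}{3 \left(13 + P\right)}$)
$55 v{\left(-12,-8 \right)} + D = 55 \frac{348 - -12 + 24 \left(-8\right)}{3 \left(13 - 8\right)} - \frac{37}{134} = 55 \frac{348 + 12 - 192}{3 \cdot 5} - \frac{37}{134} = 55 \cdot \frac{1}{3} \cdot \frac{1}{5} \cdot 168 - \frac{37}{134} = 55 \cdot \frac{56}{5} - \frac{37}{134} = 616 - \frac{37}{134} = \frac{82507}{134}$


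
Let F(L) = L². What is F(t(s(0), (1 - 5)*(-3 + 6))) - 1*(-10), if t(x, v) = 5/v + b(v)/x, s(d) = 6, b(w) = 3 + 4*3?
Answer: 2065/144 ≈ 14.340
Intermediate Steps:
b(w) = 15 (b(w) = 3 + 12 = 15)
t(x, v) = 5/v + 15/x
F(t(s(0), (1 - 5)*(-3 + 6))) - 1*(-10) = (5/(((1 - 5)*(-3 + 6))) + 15/6)² - 1*(-10) = (5/((-4*3)) + 15*(⅙))² + 10 = (5/(-12) + 5/2)² + 10 = (5*(-1/12) + 5/2)² + 10 = (-5/12 + 5/2)² + 10 = (25/12)² + 10 = 625/144 + 10 = 2065/144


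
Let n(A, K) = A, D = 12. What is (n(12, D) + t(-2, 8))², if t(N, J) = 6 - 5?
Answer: 169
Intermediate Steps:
t(N, J) = 1
(n(12, D) + t(-2, 8))² = (12 + 1)² = 13² = 169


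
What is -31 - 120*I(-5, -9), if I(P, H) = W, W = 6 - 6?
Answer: -31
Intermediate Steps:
W = 0
I(P, H) = 0
-31 - 120*I(-5, -9) = -31 - 120*0 = -31 + 0 = -31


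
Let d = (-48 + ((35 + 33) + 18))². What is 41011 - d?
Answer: 39567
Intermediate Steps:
d = 1444 (d = (-48 + (68 + 18))² = (-48 + 86)² = 38² = 1444)
41011 - d = 41011 - 1*1444 = 41011 - 1444 = 39567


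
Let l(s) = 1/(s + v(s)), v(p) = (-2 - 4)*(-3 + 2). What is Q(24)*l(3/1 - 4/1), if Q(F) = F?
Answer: 24/5 ≈ 4.8000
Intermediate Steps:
v(p) = 6 (v(p) = -6*(-1) = 6)
l(s) = 1/(6 + s) (l(s) = 1/(s + 6) = 1/(6 + s))
Q(24)*l(3/1 - 4/1) = 24/(6 + (3/1 - 4/1)) = 24/(6 + (3*1 - 4*1)) = 24/(6 + (3 - 4)) = 24/(6 - 1) = 24/5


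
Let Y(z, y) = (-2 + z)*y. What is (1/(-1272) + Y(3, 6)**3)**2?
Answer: 75488112001/1617984 ≈ 46656.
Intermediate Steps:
Y(z, y) = y*(-2 + z)
(1/(-1272) + Y(3, 6)**3)**2 = (1/(-1272) + (6*(-2 + 3))**3)**2 = (-1/1272 + (6*1)**3)**2 = (-1/1272 + 6**3)**2 = (-1/1272 + 216)**2 = (274751/1272)**2 = 75488112001/1617984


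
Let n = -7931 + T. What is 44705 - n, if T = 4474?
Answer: 48162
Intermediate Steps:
n = -3457 (n = -7931 + 4474 = -3457)
44705 - n = 44705 - 1*(-3457) = 44705 + 3457 = 48162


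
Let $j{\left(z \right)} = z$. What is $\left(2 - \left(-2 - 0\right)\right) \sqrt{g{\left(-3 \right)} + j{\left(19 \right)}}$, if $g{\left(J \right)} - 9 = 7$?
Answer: $4 \sqrt{35} \approx 23.664$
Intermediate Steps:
$g{\left(J \right)} = 16$ ($g{\left(J \right)} = 9 + 7 = 16$)
$\left(2 - \left(-2 - 0\right)\right) \sqrt{g{\left(-3 \right)} + j{\left(19 \right)}} = \left(2 - \left(-2 - 0\right)\right) \sqrt{16 + 19} = \left(2 - \left(-2 + 0\right)\right) \sqrt{35} = \left(2 - -2\right) \sqrt{35} = \left(2 + 2\right) \sqrt{35} = 4 \sqrt{35}$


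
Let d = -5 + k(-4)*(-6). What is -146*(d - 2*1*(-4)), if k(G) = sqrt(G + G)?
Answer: -438 + 1752*I*sqrt(2) ≈ -438.0 + 2477.7*I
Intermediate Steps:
k(G) = sqrt(2)*sqrt(G) (k(G) = sqrt(2*G) = sqrt(2)*sqrt(G))
d = -5 - 12*I*sqrt(2) (d = -5 + (sqrt(2)*sqrt(-4))*(-6) = -5 + (sqrt(2)*(2*I))*(-6) = -5 + (2*I*sqrt(2))*(-6) = -5 - 12*I*sqrt(2) ≈ -5.0 - 16.971*I)
-146*(d - 2*1*(-4)) = -146*((-5 - 12*I*sqrt(2)) - 2*1*(-4)) = -146*((-5 - 12*I*sqrt(2)) - 2*(-4)) = -146*((-5 - 12*I*sqrt(2)) + 8) = -146*(3 - 12*I*sqrt(2)) = -438 + 1752*I*sqrt(2)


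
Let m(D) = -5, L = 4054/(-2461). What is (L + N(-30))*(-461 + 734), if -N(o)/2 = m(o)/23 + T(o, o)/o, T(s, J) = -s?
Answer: 529074/2461 ≈ 214.98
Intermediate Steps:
L = -4054/2461 (L = 4054*(-1/2461) = -4054/2461 ≈ -1.6473)
N(o) = 56/23 (N(o) = -2*(-5/23 + (-o)/o) = -2*(-5*1/23 - 1) = -2*(-5/23 - 1) = -2*(-28/23) = 56/23)
(L + N(-30))*(-461 + 734) = (-4054/2461 + 56/23)*(-461 + 734) = (1938/2461)*273 = 529074/2461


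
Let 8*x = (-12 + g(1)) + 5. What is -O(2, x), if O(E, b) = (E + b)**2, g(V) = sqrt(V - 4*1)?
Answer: -(9 + I*sqrt(3))**2/64 ≈ -1.2188 - 0.48714*I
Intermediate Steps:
g(V) = sqrt(-4 + V) (g(V) = sqrt(V - 4) = sqrt(-4 + V))
x = -7/8 + I*sqrt(3)/8 (x = ((-12 + sqrt(-4 + 1)) + 5)/8 = ((-12 + sqrt(-3)) + 5)/8 = ((-12 + I*sqrt(3)) + 5)/8 = (-7 + I*sqrt(3))/8 = -7/8 + I*sqrt(3)/8 ≈ -0.875 + 0.21651*I)
-O(2, x) = -(2 + (-7/8 + I*sqrt(3)/8))**2 = -(9/8 + I*sqrt(3)/8)**2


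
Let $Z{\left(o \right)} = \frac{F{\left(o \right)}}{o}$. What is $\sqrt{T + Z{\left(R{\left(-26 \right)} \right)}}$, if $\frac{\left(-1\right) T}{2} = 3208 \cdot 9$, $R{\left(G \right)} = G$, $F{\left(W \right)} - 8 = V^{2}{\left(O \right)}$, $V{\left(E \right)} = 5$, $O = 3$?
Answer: $\frac{i \sqrt{39035802}}{26} \approx 240.3 i$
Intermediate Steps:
$F{\left(W \right)} = 33$ ($F{\left(W \right)} = 8 + 5^{2} = 8 + 25 = 33$)
$T = -57744$ ($T = - 2 \cdot 3208 \cdot 9 = \left(-2\right) 28872 = -57744$)
$Z{\left(o \right)} = \frac{33}{o}$
$\sqrt{T + Z{\left(R{\left(-26 \right)} \right)}} = \sqrt{-57744 + \frac{33}{-26}} = \sqrt{-57744 + 33 \left(- \frac{1}{26}\right)} = \sqrt{-57744 - \frac{33}{26}} = \sqrt{- \frac{1501377}{26}} = \frac{i \sqrt{39035802}}{26}$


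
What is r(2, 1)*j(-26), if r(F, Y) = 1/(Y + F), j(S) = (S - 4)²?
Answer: 300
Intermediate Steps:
j(S) = (-4 + S)²
r(F, Y) = 1/(F + Y)
r(2, 1)*j(-26) = (-4 - 26)²/(2 + 1) = (-30)²/3 = (⅓)*900 = 300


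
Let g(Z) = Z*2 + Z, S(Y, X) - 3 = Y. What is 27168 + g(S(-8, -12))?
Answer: 27153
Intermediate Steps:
S(Y, X) = 3 + Y
g(Z) = 3*Z (g(Z) = 2*Z + Z = 3*Z)
27168 + g(S(-8, -12)) = 27168 + 3*(3 - 8) = 27168 + 3*(-5) = 27168 - 15 = 27153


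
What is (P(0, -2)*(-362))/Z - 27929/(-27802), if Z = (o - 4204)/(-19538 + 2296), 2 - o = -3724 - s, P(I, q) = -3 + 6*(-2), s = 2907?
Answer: -2602868276579/67531058 ≈ -38543.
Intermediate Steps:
P(I, q) = -15 (P(I, q) = -3 - 12 = -15)
o = 6633 (o = 2 - (-3724 - 1*2907) = 2 - (-3724 - 2907) = 2 - 1*(-6631) = 2 + 6631 = 6633)
Z = -2429/17242 (Z = (6633 - 4204)/(-19538 + 2296) = 2429/(-17242) = 2429*(-1/17242) = -2429/17242 ≈ -0.14088)
(P(0, -2)*(-362))/Z - 27929/(-27802) = (-15*(-362))/(-2429/17242) - 27929/(-27802) = 5430*(-17242/2429) - 27929*(-1/27802) = -93624060/2429 + 27929/27802 = -2602868276579/67531058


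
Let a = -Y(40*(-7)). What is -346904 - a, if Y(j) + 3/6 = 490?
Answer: -692829/2 ≈ -3.4641e+5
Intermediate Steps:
Y(j) = 979/2 (Y(j) = -½ + 490 = 979/2)
a = -979/2 (a = -1*979/2 = -979/2 ≈ -489.50)
-346904 - a = -346904 - 1*(-979/2) = -346904 + 979/2 = -692829/2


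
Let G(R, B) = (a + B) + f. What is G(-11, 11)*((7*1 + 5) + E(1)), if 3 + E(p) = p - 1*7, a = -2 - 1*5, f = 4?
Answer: 24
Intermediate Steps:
a = -7 (a = -2 - 5 = -7)
E(p) = -10 + p (E(p) = -3 + (p - 1*7) = -3 + (p - 7) = -3 + (-7 + p) = -10 + p)
G(R, B) = -3 + B (G(R, B) = (-7 + B) + 4 = -3 + B)
G(-11, 11)*((7*1 + 5) + E(1)) = (-3 + 11)*((7*1 + 5) + (-10 + 1)) = 8*((7 + 5) - 9) = 8*(12 - 9) = 8*3 = 24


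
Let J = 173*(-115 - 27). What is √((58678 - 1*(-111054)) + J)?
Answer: √145166 ≈ 381.01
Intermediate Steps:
J = -24566 (J = 173*(-142) = -24566)
√((58678 - 1*(-111054)) + J) = √((58678 - 1*(-111054)) - 24566) = √((58678 + 111054) - 24566) = √(169732 - 24566) = √145166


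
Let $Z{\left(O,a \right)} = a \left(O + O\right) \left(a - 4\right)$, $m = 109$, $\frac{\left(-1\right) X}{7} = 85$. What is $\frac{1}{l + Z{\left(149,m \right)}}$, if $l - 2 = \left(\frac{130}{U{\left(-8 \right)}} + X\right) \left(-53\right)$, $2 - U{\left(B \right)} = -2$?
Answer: $\frac{2}{6880849} \approx 2.9066 \cdot 10^{-7}$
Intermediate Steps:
$X = -595$ ($X = \left(-7\right) 85 = -595$)
$U{\left(B \right)} = 4$ ($U{\left(B \right)} = 2 - -2 = 2 + 2 = 4$)
$Z{\left(O,a \right)} = 2 O a \left(-4 + a\right)$ ($Z{\left(O,a \right)} = a 2 O \left(-4 + a\right) = 2 O a \left(-4 + a\right)$)
$l = \frac{59629}{2}$ ($l = 2 + \left(\frac{130}{4} - 595\right) \left(-53\right) = 2 + \left(130 \cdot \frac{1}{4} - 595\right) \left(-53\right) = 2 + \left(\frac{65}{2} - 595\right) \left(-53\right) = 2 - - \frac{59625}{2} = 2 + \frac{59625}{2} = \frac{59629}{2} \approx 29815.0$)
$\frac{1}{l + Z{\left(149,m \right)}} = \frac{1}{\frac{59629}{2} + 2 \cdot 149 \cdot 109 \left(-4 + 109\right)} = \frac{1}{\frac{59629}{2} + 2 \cdot 149 \cdot 109 \cdot 105} = \frac{1}{\frac{59629}{2} + 3410610} = \frac{1}{\frac{6880849}{2}} = \frac{2}{6880849}$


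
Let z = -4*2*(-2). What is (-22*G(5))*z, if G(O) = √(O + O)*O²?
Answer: -8800*√10 ≈ -27828.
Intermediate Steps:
G(O) = √2*O^(5/2) (G(O) = √(2*O)*O² = (√2*√O)*O² = √2*O^(5/2))
z = 16 (z = -8*(-2) = 16)
(-22*G(5))*z = -22*√2*5^(5/2)*16 = -22*√2*25*√5*16 = -550*√10*16 = -8800*√10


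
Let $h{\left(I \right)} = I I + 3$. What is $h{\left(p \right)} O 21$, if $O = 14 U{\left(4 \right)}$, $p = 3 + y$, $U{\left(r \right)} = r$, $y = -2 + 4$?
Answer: $32928$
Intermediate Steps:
$y = 2$
$p = 5$ ($p = 3 + 2 = 5$)
$h{\left(I \right)} = 3 + I^{2}$ ($h{\left(I \right)} = I^{2} + 3 = 3 + I^{2}$)
$O = 56$ ($O = 14 \cdot 4 = 56$)
$h{\left(p \right)} O 21 = \left(3 + 5^{2}\right) 56 \cdot 21 = \left(3 + 25\right) 56 \cdot 21 = 28 \cdot 56 \cdot 21 = 1568 \cdot 21 = 32928$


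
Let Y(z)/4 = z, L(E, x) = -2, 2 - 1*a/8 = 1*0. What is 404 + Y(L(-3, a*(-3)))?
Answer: 396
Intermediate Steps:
a = 16 (a = 16 - 8*0 = 16 + 0 = 16)
Y(z) = 4*z
404 + Y(L(-3, a*(-3))) = 404 + 4*(-2) = 404 - 8 = 396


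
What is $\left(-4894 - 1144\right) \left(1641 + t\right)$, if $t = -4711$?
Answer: $18536660$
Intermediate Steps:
$\left(-4894 - 1144\right) \left(1641 + t\right) = \left(-4894 - 1144\right) \left(1641 - 4711\right) = \left(-6038\right) \left(-3070\right) = 18536660$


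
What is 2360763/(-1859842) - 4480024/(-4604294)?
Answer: -1268755060057/4281629680774 ≈ -0.29633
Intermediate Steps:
2360763/(-1859842) - 4480024/(-4604294) = 2360763*(-1/1859842) - 4480024*(-1/4604294) = -2360763/1859842 + 2240012/2302147 = -1268755060057/4281629680774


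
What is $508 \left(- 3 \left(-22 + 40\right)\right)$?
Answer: $-27432$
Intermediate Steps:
$508 \left(- 3 \left(-22 + 40\right)\right) = 508 \left(\left(-3\right) 18\right) = 508 \left(-54\right) = -27432$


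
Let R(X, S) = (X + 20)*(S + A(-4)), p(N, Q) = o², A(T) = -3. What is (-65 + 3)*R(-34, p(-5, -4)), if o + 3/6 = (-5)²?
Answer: 518413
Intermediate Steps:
o = 49/2 (o = -½ + (-5)² = -½ + 25 = 49/2 ≈ 24.500)
p(N, Q) = 2401/4 (p(N, Q) = (49/2)² = 2401/4)
R(X, S) = (-3 + S)*(20 + X) (R(X, S) = (X + 20)*(S - 3) = (20 + X)*(-3 + S) = (-3 + S)*(20 + X))
(-65 + 3)*R(-34, p(-5, -4)) = (-65 + 3)*(-60 - 3*(-34) + 20*(2401/4) + (2401/4)*(-34)) = -62*(-60 + 102 + 12005 - 40817/2) = -62*(-16723/2) = 518413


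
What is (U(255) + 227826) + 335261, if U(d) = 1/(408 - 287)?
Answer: 68133528/121 ≈ 5.6309e+5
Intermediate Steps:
U(d) = 1/121
(U(255) + 227826) + 335261 = (1/121 + 227826) + 335261 = 27566947/121 + 335261 = 68133528/121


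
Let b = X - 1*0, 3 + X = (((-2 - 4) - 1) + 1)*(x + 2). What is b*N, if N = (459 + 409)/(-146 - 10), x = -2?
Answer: 217/13 ≈ 16.692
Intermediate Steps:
N = -217/39 (N = 868/(-156) = 868*(-1/156) = -217/39 ≈ -5.5641)
X = -3 (X = -3 + (((-2 - 4) - 1) + 1)*(-2 + 2) = -3 + ((-6 - 1) + 1)*0 = -3 + (-7 + 1)*0 = -3 - 6*0 = -3 + 0 = -3)
b = -3 (b = -3 - 1*0 = -3 + 0 = -3)
b*N = -3*(-217/39) = 217/13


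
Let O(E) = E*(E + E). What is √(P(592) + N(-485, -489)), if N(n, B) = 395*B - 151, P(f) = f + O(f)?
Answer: √508214 ≈ 712.89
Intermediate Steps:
O(E) = 2*E² (O(E) = E*(2*E) = 2*E²)
P(f) = f + 2*f²
N(n, B) = -151 + 395*B
√(P(592) + N(-485, -489)) = √(592*(1 + 2*592) + (-151 + 395*(-489))) = √(592*(1 + 1184) + (-151 - 193155)) = √(592*1185 - 193306) = √(701520 - 193306) = √508214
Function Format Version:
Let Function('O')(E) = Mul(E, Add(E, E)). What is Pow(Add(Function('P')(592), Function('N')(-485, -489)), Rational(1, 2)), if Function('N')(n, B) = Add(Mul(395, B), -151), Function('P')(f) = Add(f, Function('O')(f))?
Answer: Pow(508214, Rational(1, 2)) ≈ 712.89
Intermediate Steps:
Function('O')(E) = Mul(2, Pow(E, 2)) (Function('O')(E) = Mul(E, Mul(2, E)) = Mul(2, Pow(E, 2)))
Function('P')(f) = Add(f, Mul(2, Pow(f, 2)))
Function('N')(n, B) = Add(-151, Mul(395, B))
Pow(Add(Function('P')(592), Function('N')(-485, -489)), Rational(1, 2)) = Pow(Add(Mul(592, Add(1, Mul(2, 592))), Add(-151, Mul(395, -489))), Rational(1, 2)) = Pow(Add(Mul(592, Add(1, 1184)), Add(-151, -193155)), Rational(1, 2)) = Pow(Add(Mul(592, 1185), -193306), Rational(1, 2)) = Pow(Add(701520, -193306), Rational(1, 2)) = Pow(508214, Rational(1, 2))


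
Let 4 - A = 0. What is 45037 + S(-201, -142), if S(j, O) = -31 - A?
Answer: 45002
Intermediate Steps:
A = 4 (A = 4 - 1*0 = 4 + 0 = 4)
S(j, O) = -35 (S(j, O) = -31 - 1*4 = -31 - 4 = -35)
45037 + S(-201, -142) = 45037 - 35 = 45002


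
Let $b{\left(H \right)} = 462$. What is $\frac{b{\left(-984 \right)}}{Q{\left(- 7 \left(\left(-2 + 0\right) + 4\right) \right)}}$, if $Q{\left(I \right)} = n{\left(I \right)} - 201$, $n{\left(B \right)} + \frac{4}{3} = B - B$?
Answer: $- \frac{1386}{607} \approx -2.2834$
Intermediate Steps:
$n{\left(B \right)} = - \frac{4}{3}$ ($n{\left(B \right)} = - \frac{4}{3} + \left(B - B\right) = - \frac{4}{3} + 0 = - \frac{4}{3}$)
$Q{\left(I \right)} = - \frac{607}{3}$ ($Q{\left(I \right)} = - \frac{4}{3} - 201 = - \frac{607}{3}$)
$\frac{b{\left(-984 \right)}}{Q{\left(- 7 \left(\left(-2 + 0\right) + 4\right) \right)}} = \frac{462}{- \frac{607}{3}} = 462 \left(- \frac{3}{607}\right) = - \frac{1386}{607}$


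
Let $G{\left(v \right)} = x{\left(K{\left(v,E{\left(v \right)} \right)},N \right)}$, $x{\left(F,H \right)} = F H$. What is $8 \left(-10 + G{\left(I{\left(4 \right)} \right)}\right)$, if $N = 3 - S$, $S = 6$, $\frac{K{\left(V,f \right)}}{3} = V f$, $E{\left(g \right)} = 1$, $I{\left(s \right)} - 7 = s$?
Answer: $-872$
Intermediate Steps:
$I{\left(s \right)} = 7 + s$
$K{\left(V,f \right)} = 3 V f$
$N = -3$ ($N = 3 - 6 = -3$)
$G{\left(v \right)} = - 9 v$ ($G{\left(v \right)} = 3 v 1 \left(-3\right) = 3 v \left(-3\right) = - 9 v$)
$8 \left(-10 + G{\left(I{\left(4 \right)} \right)}\right) = 8 \left(-10 - 9 \left(7 + 4\right)\right) = 8 \left(-10 - 99\right) = 8 \left(-109\right) = -872$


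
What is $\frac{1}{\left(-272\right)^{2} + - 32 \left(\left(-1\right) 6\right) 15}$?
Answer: $\frac{1}{76864} \approx 1.301 \cdot 10^{-5}$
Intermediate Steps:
$\frac{1}{\left(-272\right)^{2} + - 32 \left(\left(-1\right) 6\right) 15} = \frac{1}{73984 + \left(-32\right) \left(-6\right) 15} = \frac{1}{73984 + 192 \cdot 15} = \frac{1}{73984 + 2880} = \frac{1}{76864}$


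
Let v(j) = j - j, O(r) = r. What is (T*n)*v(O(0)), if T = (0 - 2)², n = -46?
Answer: 0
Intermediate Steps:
v(j) = 0
T = 4 (T = (-2)² = 4)
(T*n)*v(O(0)) = (4*(-46))*0 = -184*0 = 0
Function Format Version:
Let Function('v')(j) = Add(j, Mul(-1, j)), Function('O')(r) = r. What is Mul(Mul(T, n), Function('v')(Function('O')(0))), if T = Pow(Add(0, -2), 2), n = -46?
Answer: 0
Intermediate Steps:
Function('v')(j) = 0
T = 4 (T = Pow(-2, 2) = 4)
Mul(Mul(T, n), Function('v')(Function('O')(0))) = Mul(Mul(4, -46), 0) = Mul(-184, 0) = 0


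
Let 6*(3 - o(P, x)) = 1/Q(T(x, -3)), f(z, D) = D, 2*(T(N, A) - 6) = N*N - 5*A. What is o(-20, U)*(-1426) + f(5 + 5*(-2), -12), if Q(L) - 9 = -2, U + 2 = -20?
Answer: -89377/21 ≈ -4256.0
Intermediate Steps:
T(N, A) = 6 + N**2/2 - 5*A/2 (T(N, A) = 6 + (N*N - 5*A)/2 = 6 + (N**2 - 5*A)/2 = 6 + (N**2/2 - 5*A/2) = 6 + N**2/2 - 5*A/2)
U = -22 (U = -2 - 20 = -22)
Q(L) = 7 (Q(L) = 9 - 2 = 7)
o(P, x) = 125/42 (o(P, x) = 3 - 1/6/7 = 3 - 1/6*1/7 = 3 - 1/42 = 125/42)
o(-20, U)*(-1426) + f(5 + 5*(-2), -12) = (125/42)*(-1426) - 12 = -89125/21 - 12 = -89377/21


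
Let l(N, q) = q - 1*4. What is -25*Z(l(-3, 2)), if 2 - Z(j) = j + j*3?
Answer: -250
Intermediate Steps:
l(N, q) = -4 + q (l(N, q) = q - 4 = -4 + q)
Z(j) = 2 - 4*j (Z(j) = 2 - (j + j*3) = 2 - (j + 3*j) = 2 - 4*j)
-25*Z(l(-3, 2)) = -25*(2 - 4*(-4 + 2)) = -25*(2 - 4*(-2)) = -25*(2 + 8) = -25*10 = -250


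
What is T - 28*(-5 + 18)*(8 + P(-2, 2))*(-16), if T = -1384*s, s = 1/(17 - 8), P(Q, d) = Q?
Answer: 313112/9 ≈ 34790.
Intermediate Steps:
s = ⅑ (s = 1/9 = ⅑ ≈ 0.11111)
T = -1384/9 (T = -1384*⅑ = -1384/9 ≈ -153.78)
T - 28*(-5 + 18)*(8 + P(-2, 2))*(-16) = -1384/9 - 28*(-5 + 18)*(8 - 2)*(-16) = -1384/9 - 364*6*(-16) = -1384/9 - 28*78*(-16) = -1384/9 - 2184*(-16) = -1384/9 + 34944 = 313112/9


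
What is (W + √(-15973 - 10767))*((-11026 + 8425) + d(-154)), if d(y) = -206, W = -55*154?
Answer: 23775290 - 5614*I*√6685 ≈ 2.3775e+7 - 4.5901e+5*I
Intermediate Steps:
W = -8470
(W + √(-15973 - 10767))*((-11026 + 8425) + d(-154)) = (-8470 + √(-15973 - 10767))*((-11026 + 8425) - 206) = (-8470 + √(-26740))*(-2601 - 206) = (-8470 + 2*I*√6685)*(-2807) = 23775290 - 5614*I*√6685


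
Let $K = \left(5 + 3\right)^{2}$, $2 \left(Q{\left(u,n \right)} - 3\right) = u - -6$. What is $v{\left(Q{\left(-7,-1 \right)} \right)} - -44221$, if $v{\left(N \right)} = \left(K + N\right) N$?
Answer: $\frac{177549}{4} \approx 44387.0$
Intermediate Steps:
$Q{\left(u,n \right)} = 6 + \frac{u}{2}$ ($Q{\left(u,n \right)} = 3 + \frac{u - -6}{2} = 3 + \frac{u + 6}{2} = 3 + \frac{6 + u}{2} = 3 + \left(3 + \frac{u}{2}\right) = 6 + \frac{u}{2}$)
$K = 64$ ($K = 8^{2} = 64$)
$v{\left(N \right)} = N \left(64 + N\right)$ ($v{\left(N \right)} = \left(64 + N\right) N = N \left(64 + N\right)$)
$v{\left(Q{\left(-7,-1 \right)} \right)} - -44221 = \left(6 + \frac{1}{2} \left(-7\right)\right) \left(64 + \left(6 + \frac{1}{2} \left(-7\right)\right)\right) - -44221 = \left(6 - \frac{7}{2}\right) \left(64 + \left(6 - \frac{7}{2}\right)\right) + 44221 = \frac{5 \left(64 + \frac{5}{2}\right)}{2} + 44221 = \frac{5}{2} \cdot \frac{133}{2} + 44221 = \frac{665}{4} + 44221 = \frac{177549}{4}$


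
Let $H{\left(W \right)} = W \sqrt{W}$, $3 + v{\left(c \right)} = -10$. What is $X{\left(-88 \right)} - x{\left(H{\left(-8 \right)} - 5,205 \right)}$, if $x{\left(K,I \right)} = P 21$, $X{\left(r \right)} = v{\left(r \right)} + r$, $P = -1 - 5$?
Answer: $25$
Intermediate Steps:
$P = -6$
$v{\left(c \right)} = -13$ ($v{\left(c \right)} = -3 - 10 = -13$)
$X{\left(r \right)} = -13 + r$
$H{\left(W \right)} = W^{\frac{3}{2}}$
$x{\left(K,I \right)} = -126$ ($x{\left(K,I \right)} = \left(-6\right) 21 = -126$)
$X{\left(-88 \right)} - x{\left(H{\left(-8 \right)} - 5,205 \right)} = \left(-13 - 88\right) - -126 = -101 + 126 = 25$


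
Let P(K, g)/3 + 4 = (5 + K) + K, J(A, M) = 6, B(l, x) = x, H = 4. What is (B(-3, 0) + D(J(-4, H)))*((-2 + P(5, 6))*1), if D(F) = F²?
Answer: 1116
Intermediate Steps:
P(K, g) = 3 + 6*K (P(K, g) = -12 + 3*((5 + K) + K) = -12 + 3*(5 + 2*K) = -12 + (15 + 6*K) = 3 + 6*K)
(B(-3, 0) + D(J(-4, H)))*((-2 + P(5, 6))*1) = (0 + 6²)*((-2 + (3 + 6*5))*1) = (0 + 36)*((-2 + (3 + 30))*1) = 36*((-2 + 33)*1) = 36*(31*1) = 36*31 = 1116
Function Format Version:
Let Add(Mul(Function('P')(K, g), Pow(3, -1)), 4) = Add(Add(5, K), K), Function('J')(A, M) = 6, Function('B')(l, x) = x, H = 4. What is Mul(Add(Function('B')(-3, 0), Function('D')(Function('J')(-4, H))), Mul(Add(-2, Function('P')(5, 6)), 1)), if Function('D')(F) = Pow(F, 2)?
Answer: 1116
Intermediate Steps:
Function('P')(K, g) = Add(3, Mul(6, K)) (Function('P')(K, g) = Add(-12, Mul(3, Add(Add(5, K), K))) = Add(-12, Mul(3, Add(5, Mul(2, K)))) = Add(-12, Add(15, Mul(6, K))) = Add(3, Mul(6, K)))
Mul(Add(Function('B')(-3, 0), Function('D')(Function('J')(-4, H))), Mul(Add(-2, Function('P')(5, 6)), 1)) = Mul(Add(0, Pow(6, 2)), Mul(Add(-2, Add(3, Mul(6, 5))), 1)) = Mul(Add(0, 36), Mul(Add(-2, Add(3, 30)), 1)) = Mul(36, Mul(Add(-2, 33), 1)) = Mul(36, Mul(31, 1)) = Mul(36, 31) = 1116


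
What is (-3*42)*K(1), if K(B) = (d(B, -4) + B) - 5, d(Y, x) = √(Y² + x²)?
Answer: 504 - 126*√17 ≈ -15.511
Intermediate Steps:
K(B) = -5 + B + √(16 + B²) (K(B) = (√(B² + (-4)²) + B) - 5 = (√(B² + 16) + B) - 5 = (√(16 + B²) + B) - 5 = (B + √(16 + B²)) - 5 = -5 + B + √(16 + B²))
(-3*42)*K(1) = (-3*42)*(-5 + 1 + √(16 + 1²)) = -126*(-5 + 1 + √(16 + 1)) = -126*(-5 + 1 + √17) = -126*(-4 + √17) = 504 - 126*√17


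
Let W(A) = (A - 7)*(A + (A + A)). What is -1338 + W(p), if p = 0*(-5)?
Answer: -1338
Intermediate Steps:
p = 0
W(A) = 3*A*(-7 + A) (W(A) = (-7 + A)*(A + 2*A) = (-7 + A)*(3*A) = 3*A*(-7 + A))
-1338 + W(p) = -1338 + 3*0*(-7 + 0) = -1338 + 3*0*(-7) = -1338 + 0 = -1338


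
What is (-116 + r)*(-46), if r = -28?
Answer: 6624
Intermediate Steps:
(-116 + r)*(-46) = (-116 - 28)*(-46) = -144*(-46) = 6624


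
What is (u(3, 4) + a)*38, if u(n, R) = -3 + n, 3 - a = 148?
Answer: -5510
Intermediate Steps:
a = -145 (a = 3 - 1*148 = 3 - 148 = -145)
(u(3, 4) + a)*38 = ((-3 + 3) - 145)*38 = (0 - 145)*38 = -145*38 = -5510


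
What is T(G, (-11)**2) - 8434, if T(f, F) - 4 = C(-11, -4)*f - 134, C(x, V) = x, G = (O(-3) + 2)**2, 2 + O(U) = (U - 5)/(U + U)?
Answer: -77252/9 ≈ -8583.6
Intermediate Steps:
O(U) = -2 + (-5 + U)/(2*U) (O(U) = -2 + (U - 5)/(U + U) = -2 + (-5 + U)/((2*U)) = -2 + (-5 + U)*(1/(2*U)) = -2 + (-5 + U)/(2*U))
G = 16/9 (G = ((1/2)*(-5 - 3*(-3))/(-3) + 2)**2 = ((1/2)*(-1/3)*(-5 + 9) + 2)**2 = ((1/2)*(-1/3)*4 + 2)**2 = (-2/3 + 2)**2 = (4/3)**2 = 16/9 ≈ 1.7778)
T(f, F) = -130 - 11*f (T(f, F) = 4 + (-11*f - 134) = 4 + (-134 - 11*f) = -130 - 11*f)
T(G, (-11)**2) - 8434 = (-130 - 11*16/9) - 8434 = (-130 - 176/9) - 8434 = -1346/9 - 8434 = -77252/9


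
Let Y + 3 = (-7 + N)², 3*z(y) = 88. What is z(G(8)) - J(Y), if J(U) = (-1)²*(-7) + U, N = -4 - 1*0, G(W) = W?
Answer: -245/3 ≈ -81.667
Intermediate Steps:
z(y) = 88/3 (z(y) = (⅓)*88 = 88/3)
N = -4 (N = -4 + 0 = -4)
Y = 118 (Y = -3 + (-7 - 4)² = -3 + (-11)² = -3 + 121 = 118)
J(U) = -7 + U (J(U) = 1*(-7) + U = -7 + U)
z(G(8)) - J(Y) = 88/3 - (-7 + 118) = 88/3 - 1*111 = 88/3 - 111 = -245/3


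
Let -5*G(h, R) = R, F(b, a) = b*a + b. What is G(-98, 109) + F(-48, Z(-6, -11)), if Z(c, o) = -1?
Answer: -109/5 ≈ -21.800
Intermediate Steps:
F(b, a) = b + a*b (F(b, a) = a*b + b = b + a*b)
G(h, R) = -R/5
G(-98, 109) + F(-48, Z(-6, -11)) = -⅕*109 - 48*(1 - 1) = -109/5 - 48*0 = -109/5 + 0 = -109/5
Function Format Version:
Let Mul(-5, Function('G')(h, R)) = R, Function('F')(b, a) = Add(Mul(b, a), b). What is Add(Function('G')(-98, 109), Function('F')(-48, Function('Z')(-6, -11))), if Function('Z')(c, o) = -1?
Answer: Rational(-109, 5) ≈ -21.800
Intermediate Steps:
Function('F')(b, a) = Add(b, Mul(a, b)) (Function('F')(b, a) = Add(Mul(a, b), b) = Add(b, Mul(a, b)))
Function('G')(h, R) = Mul(Rational(-1, 5), R)
Add(Function('G')(-98, 109), Function('F')(-48, Function('Z')(-6, -11))) = Add(Mul(Rational(-1, 5), 109), Mul(-48, Add(1, -1))) = Add(Rational(-109, 5), Mul(-48, 0)) = Add(Rational(-109, 5), 0) = Rational(-109, 5)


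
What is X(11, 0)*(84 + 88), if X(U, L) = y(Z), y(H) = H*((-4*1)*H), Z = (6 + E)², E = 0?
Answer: -891648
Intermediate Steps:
Z = 36 (Z = (6 + 0)² = 6² = 36)
y(H) = -4*H² (y(H) = H*(-4*H) = -4*H²)
X(U, L) = -5184 (X(U, L) = -4*36² = -4*1296 = -5184)
X(11, 0)*(84 + 88) = -5184*(84 + 88) = -5184*172 = -891648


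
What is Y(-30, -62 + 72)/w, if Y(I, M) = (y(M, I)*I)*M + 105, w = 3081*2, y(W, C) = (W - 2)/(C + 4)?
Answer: 855/26702 ≈ 0.032020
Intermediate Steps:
y(W, C) = (-2 + W)/(4 + C)
w = 6162
Y(I, M) = 105 + I*M*(-2 + M)/(4 + I) (Y(I, M) = (((-2 + M)/(4 + I))*I)*M + 105 = (I*(-2 + M)/(4 + I))*M + 105 = I*M*(-2 + M)/(4 + I) + 105 = 105 + I*M*(-2 + M)/(4 + I))
Y(-30, -62 + 72)/w = ((420 + 105*(-30) - 30*(-62 + 72)*(-2 + (-62 + 72)))/(4 - 30))/6162 = ((420 - 3150 - 30*10*(-2 + 10))/(-26))*(1/6162) = -(420 - 3150 - 30*10*8)/26*(1/6162) = -(420 - 3150 - 2400)/26*(1/6162) = -1/26*(-5130)*(1/6162) = (2565/13)*(1/6162) = 855/26702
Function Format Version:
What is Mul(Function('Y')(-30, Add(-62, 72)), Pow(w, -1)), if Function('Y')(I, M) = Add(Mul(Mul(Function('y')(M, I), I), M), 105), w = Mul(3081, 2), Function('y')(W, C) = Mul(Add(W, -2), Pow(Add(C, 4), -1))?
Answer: Rational(855, 26702) ≈ 0.032020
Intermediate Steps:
Function('y')(W, C) = Mul(Pow(Add(4, C), -1), Add(-2, W)) (Function('y')(W, C) = Mul(Add(-2, W), Pow(Add(4, C), -1)) = Mul(Pow(Add(4, C), -1), Add(-2, W)))
w = 6162
Function('Y')(I, M) = Add(105, Mul(I, M, Pow(Add(4, I), -1), Add(-2, M))) (Function('Y')(I, M) = Add(Mul(Mul(Mul(Pow(Add(4, I), -1), Add(-2, M)), I), M), 105) = Add(Mul(Mul(I, Pow(Add(4, I), -1), Add(-2, M)), M), 105) = Add(Mul(I, M, Pow(Add(4, I), -1), Add(-2, M)), 105) = Add(105, Mul(I, M, Pow(Add(4, I), -1), Add(-2, M))))
Mul(Function('Y')(-30, Add(-62, 72)), Pow(w, -1)) = Mul(Mul(Pow(Add(4, -30), -1), Add(420, Mul(105, -30), Mul(-30, Add(-62, 72), Add(-2, Add(-62, 72))))), Pow(6162, -1)) = Mul(Mul(Pow(-26, -1), Add(420, -3150, Mul(-30, 10, Add(-2, 10)))), Rational(1, 6162)) = Mul(Mul(Rational(-1, 26), Add(420, -3150, Mul(-30, 10, 8))), Rational(1, 6162)) = Mul(Mul(Rational(-1, 26), Add(420, -3150, -2400)), Rational(1, 6162)) = Mul(Mul(Rational(-1, 26), -5130), Rational(1, 6162)) = Mul(Rational(2565, 13), Rational(1, 6162)) = Rational(855, 26702)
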